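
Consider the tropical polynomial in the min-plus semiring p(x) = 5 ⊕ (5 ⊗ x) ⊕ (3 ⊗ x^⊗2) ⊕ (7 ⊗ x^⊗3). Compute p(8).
p(8) = 5

A tropical monomial a ⊗ x^⊗i evaluates to a + i · x. Evaluating each term at x = 8:
  Term 0 contributes 5 + 0 · 8 = 5
  Term 1 contributes 5 + 1 · 8 = 13
  Term 2 contributes 3 + 2 · 8 = 19
  Term 3 contributes 7 + 3 · 8 = 31
p(8) = ⊕ of these = min[5, 13, 19, 31] = 5.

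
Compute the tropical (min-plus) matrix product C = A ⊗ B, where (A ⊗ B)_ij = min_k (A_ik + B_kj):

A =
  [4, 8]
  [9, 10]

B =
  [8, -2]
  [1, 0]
A ⊗ B =
  [9, 2]
  [11, 7]

Apply the min-plus product entry-by-entry:
  C[0][0] = min over k of (A[0][0] + B[0][0] = 4 + 8 = 12, A[0][1] + B[1][0] = 8 + 1 = 9) = 9 (attained at k = 1)
  C[0][1] = min over k of (A[0][0] + B[0][1] = 4 + -2 = 2, A[0][1] + B[1][1] = 8 + 0 = 8) = 2 (attained at k = 0)
  C[1][0] = min over k of (A[1][0] + B[0][0] = 9 + 8 = 17, A[1][1] + B[1][0] = 10 + 1 = 11) = 11 (attained at k = 1)
  C[1][1] = min over k of (A[1][0] + B[0][1] = 9 + -2 = 7, A[1][1] + B[1][1] = 10 + 0 = 10) = 7 (attained at k = 0)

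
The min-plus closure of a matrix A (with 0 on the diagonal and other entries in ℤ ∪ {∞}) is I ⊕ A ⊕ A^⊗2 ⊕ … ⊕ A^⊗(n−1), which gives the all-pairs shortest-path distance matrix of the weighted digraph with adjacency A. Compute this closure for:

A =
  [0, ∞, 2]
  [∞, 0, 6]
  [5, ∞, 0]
Closure =
  [0, ∞, 2]
  [11, 0, 6]
  [5, ∞, 0]

This is the Floyd-Warshall all-pairs shortest-path computation. For each intermediate vertex k = 0, 1, …, 2, update dist[i][j] ← min(dist[i][j], dist[i][k] + dist[k][j]). The final matrix gives, for each (i, j), the minimum total weight of any directed path from i to j (possibly empty when i = j).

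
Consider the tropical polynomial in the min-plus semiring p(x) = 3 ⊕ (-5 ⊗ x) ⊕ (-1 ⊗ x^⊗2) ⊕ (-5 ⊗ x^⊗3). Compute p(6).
p(6) = 1

A tropical monomial a ⊗ x^⊗i evaluates to a + i · x. Evaluating each term at x = 6:
  Term 0 contributes 3 + 0 · 6 = 3
  Term 1 contributes -5 + 1 · 6 = 1
  Term 2 contributes -1 + 2 · 6 = 11
  Term 3 contributes -5 + 3 · 6 = 13
p(6) = ⊕ of these = min[3, 1, 11, 13] = 1.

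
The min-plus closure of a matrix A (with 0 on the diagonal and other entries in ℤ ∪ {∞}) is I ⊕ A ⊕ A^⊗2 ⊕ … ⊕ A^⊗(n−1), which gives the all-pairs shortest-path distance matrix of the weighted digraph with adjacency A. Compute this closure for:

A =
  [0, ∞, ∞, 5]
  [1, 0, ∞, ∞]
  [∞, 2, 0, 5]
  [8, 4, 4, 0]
Closure =
  [0, 9, 9, 5]
  [1, 0, 10, 6]
  [3, 2, 0, 5]
  [5, 4, 4, 0]

This is the Floyd-Warshall all-pairs shortest-path computation. For each intermediate vertex k = 0, 1, …, 3, update dist[i][j] ← min(dist[i][j], dist[i][k] + dist[k][j]). The final matrix gives, for each (i, j), the minimum total weight of any directed path from i to j (possibly empty when i = j).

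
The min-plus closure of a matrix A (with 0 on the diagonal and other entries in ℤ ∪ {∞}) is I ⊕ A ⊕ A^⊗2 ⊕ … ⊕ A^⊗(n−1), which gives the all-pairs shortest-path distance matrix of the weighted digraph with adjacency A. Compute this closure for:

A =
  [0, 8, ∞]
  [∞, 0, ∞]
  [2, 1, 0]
Closure =
  [0, 8, ∞]
  [∞, 0, ∞]
  [2, 1, 0]

This is the Floyd-Warshall all-pairs shortest-path computation. For each intermediate vertex k = 0, 1, …, 2, update dist[i][j] ← min(dist[i][j], dist[i][k] + dist[k][j]). The final matrix gives, for each (i, j), the minimum total weight of any directed path from i to j (possibly empty when i = j).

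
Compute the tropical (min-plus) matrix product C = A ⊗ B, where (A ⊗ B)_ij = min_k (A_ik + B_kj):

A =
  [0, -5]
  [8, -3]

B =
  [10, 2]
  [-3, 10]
A ⊗ B =
  [-8, 2]
  [-6, 7]

Apply the min-plus product entry-by-entry:
  C[0][0] = min over k of (A[0][0] + B[0][0] = 0 + 10 = 10, A[0][1] + B[1][0] = -5 + -3 = -8) = -8 (attained at k = 1)
  C[0][1] = min over k of (A[0][0] + B[0][1] = 0 + 2 = 2, A[0][1] + B[1][1] = -5 + 10 = 5) = 2 (attained at k = 0)
  C[1][0] = min over k of (A[1][0] + B[0][0] = 8 + 10 = 18, A[1][1] + B[1][0] = -3 + -3 = -6) = -6 (attained at k = 1)
  C[1][1] = min over k of (A[1][0] + B[0][1] = 8 + 2 = 10, A[1][1] + B[1][1] = -3 + 10 = 7) = 7 (attained at k = 1)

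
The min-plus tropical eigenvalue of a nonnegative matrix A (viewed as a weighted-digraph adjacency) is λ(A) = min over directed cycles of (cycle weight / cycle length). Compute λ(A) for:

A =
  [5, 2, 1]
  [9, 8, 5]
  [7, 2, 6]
λ(A) = 7/2

Enumerate directed cycles and compute their means (weight / length). Sample:
  cycle 0 → 0: weight = 5, length = 1, mean = 5/1 ≈ 5.000
  cycle 1 → 1: weight = 8, length = 1, mean = 8/1 ≈ 8.000
  cycle 2 → 2: weight = 6, length = 1, mean = 6/1 ≈ 6.000
  cycle 0 → 1 → 0: weight = 11, length = 2, mean = 11/2 ≈ 5.500
  cycle 0 → 2 → 0: weight = 8, length = 2, mean = 8/2 ≈ 4.000
  cycle 1 → 0 → 1: weight = 11, length = 2, mean = 11/2 ≈ 5.500
Minimum mean = 3.500, attained e.g. along the cycle 1 → 2 → 1 with weight 7 and length 2. So λ(A) = 7/2 = 7/2.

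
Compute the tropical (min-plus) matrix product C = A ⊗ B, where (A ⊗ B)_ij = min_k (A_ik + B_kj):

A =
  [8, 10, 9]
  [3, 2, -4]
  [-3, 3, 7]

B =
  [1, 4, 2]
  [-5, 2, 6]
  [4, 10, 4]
A ⊗ B =
  [5, 12, 10]
  [-3, 4, 0]
  [-2, 1, -1]

Apply the min-plus product entry-by-entry:
  C[0][0] = min over k of (A[0][0] + B[0][0] = 8 + 1 = 9, A[0][1] + B[1][0] = 10 + -5 = 5, A[0][2] + B[2][0] = 9 + 4 = 13) = 5 (attained at k = 1)
  C[0][1] = min over k of (A[0][0] + B[0][1] = 8 + 4 = 12, A[0][1] + B[1][1] = 10 + 2 = 12, A[0][2] + B[2][1] = 9 + 10 = 19) = 12 (attained at k = 0)
  C[0][2] = min over k of (A[0][0] + B[0][2] = 8 + 2 = 10, A[0][1] + B[1][2] = 10 + 6 = 16, A[0][2] + B[2][2] = 9 + 4 = 13) = 10 (attained at k = 0)
  C[1][0] = min over k of (A[1][0] + B[0][0] = 3 + 1 = 4, A[1][1] + B[1][0] = 2 + -5 = -3, A[1][2] + B[2][0] = -4 + 4 = 0) = -3 (attained at k = 1)
  C[1][1] = min over k of (A[1][0] + B[0][1] = 3 + 4 = 7, A[1][1] + B[1][1] = 2 + 2 = 4, A[1][2] + B[2][1] = -4 + 10 = 6) = 4 (attained at k = 1)
  C[1][2] = min over k of (A[1][0] + B[0][2] = 3 + 2 = 5, A[1][1] + B[1][2] = 2 + 6 = 8, A[1][2] + B[2][2] = -4 + 4 = 0) = 0 (attained at k = 2)
  C[2][0] = min over k of (A[2][0] + B[0][0] = -3 + 1 = -2, A[2][1] + B[1][0] = 3 + -5 = -2, A[2][2] + B[2][0] = 7 + 4 = 11) = -2 (attained at k = 0)
  C[2][1] = min over k of (A[2][0] + B[0][1] = -3 + 4 = 1, A[2][1] + B[1][1] = 3 + 2 = 5, A[2][2] + B[2][1] = 7 + 10 = 17) = 1 (attained at k = 0)
  C[2][2] = min over k of (A[2][0] + B[0][2] = -3 + 2 = -1, A[2][1] + B[1][2] = 3 + 6 = 9, A[2][2] + B[2][2] = 7 + 4 = 11) = -1 (attained at k = 0)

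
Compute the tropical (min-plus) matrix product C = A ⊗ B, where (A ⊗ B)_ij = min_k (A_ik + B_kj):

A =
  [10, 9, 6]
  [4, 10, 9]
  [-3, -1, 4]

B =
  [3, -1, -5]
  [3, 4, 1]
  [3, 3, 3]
A ⊗ B =
  [9, 9, 5]
  [7, 3, -1]
  [0, -4, -8]

Apply the min-plus product entry-by-entry:
  C[0][0] = min over k of (A[0][0] + B[0][0] = 10 + 3 = 13, A[0][1] + B[1][0] = 9 + 3 = 12, A[0][2] + B[2][0] = 6 + 3 = 9) = 9 (attained at k = 2)
  C[0][1] = min over k of (A[0][0] + B[0][1] = 10 + -1 = 9, A[0][1] + B[1][1] = 9 + 4 = 13, A[0][2] + B[2][1] = 6 + 3 = 9) = 9 (attained at k = 0)
  C[0][2] = min over k of (A[0][0] + B[0][2] = 10 + -5 = 5, A[0][1] + B[1][2] = 9 + 1 = 10, A[0][2] + B[2][2] = 6 + 3 = 9) = 5 (attained at k = 0)
  C[1][0] = min over k of (A[1][0] + B[0][0] = 4 + 3 = 7, A[1][1] + B[1][0] = 10 + 3 = 13, A[1][2] + B[2][0] = 9 + 3 = 12) = 7 (attained at k = 0)
  C[1][1] = min over k of (A[1][0] + B[0][1] = 4 + -1 = 3, A[1][1] + B[1][1] = 10 + 4 = 14, A[1][2] + B[2][1] = 9 + 3 = 12) = 3 (attained at k = 0)
  C[1][2] = min over k of (A[1][0] + B[0][2] = 4 + -5 = -1, A[1][1] + B[1][2] = 10 + 1 = 11, A[1][2] + B[2][2] = 9 + 3 = 12) = -1 (attained at k = 0)
  C[2][0] = min over k of (A[2][0] + B[0][0] = -3 + 3 = 0, A[2][1] + B[1][0] = -1 + 3 = 2, A[2][2] + B[2][0] = 4 + 3 = 7) = 0 (attained at k = 0)
  C[2][1] = min over k of (A[2][0] + B[0][1] = -3 + -1 = -4, A[2][1] + B[1][1] = -1 + 4 = 3, A[2][2] + B[2][1] = 4 + 3 = 7) = -4 (attained at k = 0)
  C[2][2] = min over k of (A[2][0] + B[0][2] = -3 + -5 = -8, A[2][1] + B[1][2] = -1 + 1 = 0, A[2][2] + B[2][2] = 4 + 3 = 7) = -8 (attained at k = 0)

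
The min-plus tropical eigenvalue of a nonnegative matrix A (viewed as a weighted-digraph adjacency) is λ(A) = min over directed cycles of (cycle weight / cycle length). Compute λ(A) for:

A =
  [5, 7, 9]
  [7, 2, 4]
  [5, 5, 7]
λ(A) = 2

Enumerate directed cycles and compute their means (weight / length). Sample:
  cycle 0 → 0: weight = 5, length = 1, mean = 5/1 ≈ 5.000
  cycle 1 → 1: weight = 2, length = 1, mean = 2/1 ≈ 2.000
  cycle 2 → 2: weight = 7, length = 1, mean = 7/1 ≈ 7.000
  cycle 0 → 1 → 0: weight = 14, length = 2, mean = 14/2 ≈ 7.000
  cycle 0 → 2 → 0: weight = 14, length = 2, mean = 14/2 ≈ 7.000
  cycle 1 → 0 → 1: weight = 14, length = 2, mean = 14/2 ≈ 7.000
Minimum mean = 2.000, attained e.g. along the cycle 1 → 1 with weight 2 and length 1. So λ(A) = 2/1 = 2.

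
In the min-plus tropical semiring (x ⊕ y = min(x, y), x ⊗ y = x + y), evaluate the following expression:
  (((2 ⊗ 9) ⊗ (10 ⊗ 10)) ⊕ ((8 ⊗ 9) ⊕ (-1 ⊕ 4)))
(((2 ⊗ 9) ⊗ (10 ⊗ 10)) ⊕ ((8 ⊗ 9) ⊕ (-1 ⊕ 4))) = -1

Expand innermost to outermost. Recall ⊕ takes the minimum of its arguments and ⊗ takes their sum. Working out the expression (((2 ⊗ 9) ⊗ (10 ⊗ 10)) ⊕ ((8 ⊗ 9) ⊕ (-1 ⊕ 4))) gives -1.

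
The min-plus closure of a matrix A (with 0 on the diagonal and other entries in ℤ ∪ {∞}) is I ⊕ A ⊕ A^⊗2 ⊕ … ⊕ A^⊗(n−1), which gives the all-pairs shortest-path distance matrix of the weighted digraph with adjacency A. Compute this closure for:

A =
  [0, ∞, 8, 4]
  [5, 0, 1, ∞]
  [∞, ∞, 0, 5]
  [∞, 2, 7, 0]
Closure =
  [0, 6, 7, 4]
  [5, 0, 1, 6]
  [12, 7, 0, 5]
  [7, 2, 3, 0]

This is the Floyd-Warshall all-pairs shortest-path computation. For each intermediate vertex k = 0, 1, …, 3, update dist[i][j] ← min(dist[i][j], dist[i][k] + dist[k][j]). The final matrix gives, for each (i, j), the minimum total weight of any directed path from i to j (possibly empty when i = j).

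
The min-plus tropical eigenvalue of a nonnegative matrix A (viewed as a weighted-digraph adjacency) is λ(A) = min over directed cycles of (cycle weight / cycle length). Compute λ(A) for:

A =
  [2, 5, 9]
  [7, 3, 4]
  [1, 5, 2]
λ(A) = 2

Enumerate directed cycles and compute their means (weight / length). Sample:
  cycle 0 → 0: weight = 2, length = 1, mean = 2/1 ≈ 2.000
  cycle 1 → 1: weight = 3, length = 1, mean = 3/1 ≈ 3.000
  cycle 2 → 2: weight = 2, length = 1, mean = 2/1 ≈ 2.000
  cycle 0 → 1 → 0: weight = 12, length = 2, mean = 12/2 ≈ 6.000
  cycle 0 → 2 → 0: weight = 10, length = 2, mean = 10/2 ≈ 5.000
  cycle 1 → 0 → 1: weight = 12, length = 2, mean = 12/2 ≈ 6.000
Minimum mean = 2.000, attained e.g. along the cycle 0 → 0 with weight 2 and length 1. So λ(A) = 2/1 = 2.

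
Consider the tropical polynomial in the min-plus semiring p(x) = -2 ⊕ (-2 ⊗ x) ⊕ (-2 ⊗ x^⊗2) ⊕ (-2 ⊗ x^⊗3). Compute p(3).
p(3) = -2

A tropical monomial a ⊗ x^⊗i evaluates to a + i · x. Evaluating each term at x = 3:
  Term 0 contributes -2 + 0 · 3 = -2
  Term 1 contributes -2 + 1 · 3 = 1
  Term 2 contributes -2 + 2 · 3 = 4
  Term 3 contributes -2 + 3 · 3 = 7
p(3) = ⊕ of these = min[-2, 1, 4, 7] = -2.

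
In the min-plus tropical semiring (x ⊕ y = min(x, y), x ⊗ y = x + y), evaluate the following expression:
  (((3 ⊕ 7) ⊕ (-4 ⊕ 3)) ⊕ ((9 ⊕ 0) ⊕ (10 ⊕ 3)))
(((3 ⊕ 7) ⊕ (-4 ⊕ 3)) ⊕ ((9 ⊕ 0) ⊕ (10 ⊕ 3))) = -4

Expand innermost to outermost. Recall ⊕ takes the minimum of its arguments and ⊗ takes their sum. Working out the expression (((3 ⊕ 7) ⊕ (-4 ⊕ 3)) ⊕ ((9 ⊕ 0) ⊕ (10 ⊕ 3))) gives -4.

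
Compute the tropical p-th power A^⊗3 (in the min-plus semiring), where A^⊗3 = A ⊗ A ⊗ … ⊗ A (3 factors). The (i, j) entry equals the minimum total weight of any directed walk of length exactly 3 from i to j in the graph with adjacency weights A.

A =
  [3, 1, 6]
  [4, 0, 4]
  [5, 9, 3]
A^⊗3 =
  [5, 1, 5]
  [4, 0, 4]
  [10, 6, 9]

Each entry (A^⊗3)_ij equals the minimum over all length-3 walks i = v_0 → v_1 → … → v_3 = j of Σ_t A[v_t][v_{t+1}]. For example, for (i, j) = (0, 2) we minimise over 9 possible intermediate vertex sequences; the minimum is 5, attained along the walk 0 → 1 → 1 → 2.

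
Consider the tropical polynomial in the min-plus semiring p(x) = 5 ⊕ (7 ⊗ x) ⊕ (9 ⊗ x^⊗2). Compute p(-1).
p(-1) = 5

A tropical monomial a ⊗ x^⊗i evaluates to a + i · x. Evaluating each term at x = -1:
  Term 0 contributes 5 + 0 · -1 = 5
  Term 1 contributes 7 + 1 · -1 = 6
  Term 2 contributes 9 + 2 · -1 = 7
p(-1) = ⊕ of these = min[5, 6, 7] = 5.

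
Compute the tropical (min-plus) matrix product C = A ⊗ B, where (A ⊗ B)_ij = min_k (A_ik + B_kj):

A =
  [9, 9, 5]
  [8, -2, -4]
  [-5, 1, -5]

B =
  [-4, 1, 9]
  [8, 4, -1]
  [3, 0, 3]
A ⊗ B =
  [5, 5, 8]
  [-1, -4, -3]
  [-9, -5, -2]

Apply the min-plus product entry-by-entry:
  C[0][0] = min over k of (A[0][0] + B[0][0] = 9 + -4 = 5, A[0][1] + B[1][0] = 9 + 8 = 17, A[0][2] + B[2][0] = 5 + 3 = 8) = 5 (attained at k = 0)
  C[0][1] = min over k of (A[0][0] + B[0][1] = 9 + 1 = 10, A[0][1] + B[1][1] = 9 + 4 = 13, A[0][2] + B[2][1] = 5 + 0 = 5) = 5 (attained at k = 2)
  C[0][2] = min over k of (A[0][0] + B[0][2] = 9 + 9 = 18, A[0][1] + B[1][2] = 9 + -1 = 8, A[0][2] + B[2][2] = 5 + 3 = 8) = 8 (attained at k = 1)
  C[1][0] = min over k of (A[1][0] + B[0][0] = 8 + -4 = 4, A[1][1] + B[1][0] = -2 + 8 = 6, A[1][2] + B[2][0] = -4 + 3 = -1) = -1 (attained at k = 2)
  C[1][1] = min over k of (A[1][0] + B[0][1] = 8 + 1 = 9, A[1][1] + B[1][1] = -2 + 4 = 2, A[1][2] + B[2][1] = -4 + 0 = -4) = -4 (attained at k = 2)
  C[1][2] = min over k of (A[1][0] + B[0][2] = 8 + 9 = 17, A[1][1] + B[1][2] = -2 + -1 = -3, A[1][2] + B[2][2] = -4 + 3 = -1) = -3 (attained at k = 1)
  C[2][0] = min over k of (A[2][0] + B[0][0] = -5 + -4 = -9, A[2][1] + B[1][0] = 1 + 8 = 9, A[2][2] + B[2][0] = -5 + 3 = -2) = -9 (attained at k = 0)
  C[2][1] = min over k of (A[2][0] + B[0][1] = -5 + 1 = -4, A[2][1] + B[1][1] = 1 + 4 = 5, A[2][2] + B[2][1] = -5 + 0 = -5) = -5 (attained at k = 2)
  C[2][2] = min over k of (A[2][0] + B[0][2] = -5 + 9 = 4, A[2][1] + B[1][2] = 1 + -1 = 0, A[2][2] + B[2][2] = -5 + 3 = -2) = -2 (attained at k = 2)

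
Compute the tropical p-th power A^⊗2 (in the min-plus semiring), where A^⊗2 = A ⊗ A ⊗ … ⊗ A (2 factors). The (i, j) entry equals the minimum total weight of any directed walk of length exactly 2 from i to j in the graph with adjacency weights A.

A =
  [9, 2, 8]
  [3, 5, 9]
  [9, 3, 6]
A^⊗2 =
  [5, 7, 11]
  [8, 5, 11]
  [6, 8, 12]

Each entry (A^⊗2)_ij equals the minimum over all length-2 walks i = v_0 → v_1 → … → v_2 = j of Σ_t A[v_t][v_{t+1}]. For example, for (i, j) = (0, 2) we minimise over 3 possible intermediate vertex sequences; the minimum is 11, attained along the walk 0 → 1 → 2.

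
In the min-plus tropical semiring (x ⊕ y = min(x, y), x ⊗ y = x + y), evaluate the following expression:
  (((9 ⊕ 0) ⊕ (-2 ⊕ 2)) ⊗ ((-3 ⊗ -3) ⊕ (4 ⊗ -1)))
(((9 ⊕ 0) ⊕ (-2 ⊕ 2)) ⊗ ((-3 ⊗ -3) ⊕ (4 ⊗ -1))) = -8

Expand innermost to outermost. Recall ⊕ takes the minimum of its arguments and ⊗ takes their sum. Working out the expression (((9 ⊕ 0) ⊕ (-2 ⊕ 2)) ⊗ ((-3 ⊗ -3) ⊕ (4 ⊗ -1))) gives -8.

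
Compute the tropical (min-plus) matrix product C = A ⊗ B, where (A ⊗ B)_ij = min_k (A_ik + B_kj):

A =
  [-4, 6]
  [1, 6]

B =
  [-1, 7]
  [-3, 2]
A ⊗ B =
  [-5, 3]
  [0, 8]

Apply the min-plus product entry-by-entry:
  C[0][0] = min over k of (A[0][0] + B[0][0] = -4 + -1 = -5, A[0][1] + B[1][0] = 6 + -3 = 3) = -5 (attained at k = 0)
  C[0][1] = min over k of (A[0][0] + B[0][1] = -4 + 7 = 3, A[0][1] + B[1][1] = 6 + 2 = 8) = 3 (attained at k = 0)
  C[1][0] = min over k of (A[1][0] + B[0][0] = 1 + -1 = 0, A[1][1] + B[1][0] = 6 + -3 = 3) = 0 (attained at k = 0)
  C[1][1] = min over k of (A[1][0] + B[0][1] = 1 + 7 = 8, A[1][1] + B[1][1] = 6 + 2 = 8) = 8 (attained at k = 0)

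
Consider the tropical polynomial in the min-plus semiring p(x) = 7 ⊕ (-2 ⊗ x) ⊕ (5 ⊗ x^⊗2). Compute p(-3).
p(-3) = -5

A tropical monomial a ⊗ x^⊗i evaluates to a + i · x. Evaluating each term at x = -3:
  Term 0 contributes 7 + 0 · -3 = 7
  Term 1 contributes -2 + 1 · -3 = -5
  Term 2 contributes 5 + 2 · -3 = -1
p(-3) = ⊕ of these = min[7, -5, -1] = -5.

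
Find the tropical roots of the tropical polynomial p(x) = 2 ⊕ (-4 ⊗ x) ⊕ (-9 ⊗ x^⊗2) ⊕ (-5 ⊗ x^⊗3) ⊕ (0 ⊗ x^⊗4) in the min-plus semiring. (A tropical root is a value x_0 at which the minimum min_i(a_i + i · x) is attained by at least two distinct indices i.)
Roots: {-5, -4, 5, 6}

Each tropical root is a break point of the lower envelope of the lines y = a_i + i · x (there are 5 lines, with slopes 0, 1, ..., 4). Only the lines that attain the minimum somewhere contribute to roots; other lines are dominated. Here the surviving (envelope) indices are i = 4, i = 3, i = 2, i = 1, i = 0.
Intersections between consecutive envelope lines give the roots: for adjacent envelope indices i < j the intersection is x = (a_i − a_j) / (j − i). Reading off the sorted break points: {-5, -4, 5, 6}.
Verification: at each break x_0, at least two indices attain the minimum of min_i(a_i + i · x_0).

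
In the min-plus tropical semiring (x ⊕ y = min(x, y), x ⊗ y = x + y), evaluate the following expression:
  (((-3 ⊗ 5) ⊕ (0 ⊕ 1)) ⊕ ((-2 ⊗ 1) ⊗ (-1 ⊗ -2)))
(((-3 ⊗ 5) ⊕ (0 ⊕ 1)) ⊕ ((-2 ⊗ 1) ⊗ (-1 ⊗ -2))) = -4

Expand innermost to outermost. Recall ⊕ takes the minimum of its arguments and ⊗ takes their sum. Working out the expression (((-3 ⊗ 5) ⊕ (0 ⊕ 1)) ⊕ ((-2 ⊗ 1) ⊗ (-1 ⊗ -2))) gives -4.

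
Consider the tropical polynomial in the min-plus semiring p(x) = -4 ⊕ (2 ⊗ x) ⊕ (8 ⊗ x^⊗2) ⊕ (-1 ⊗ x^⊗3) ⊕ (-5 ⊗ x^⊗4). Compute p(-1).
p(-1) = -9

A tropical monomial a ⊗ x^⊗i evaluates to a + i · x. Evaluating each term at x = -1:
  Term 0 contributes -4 + 0 · -1 = -4
  Term 1 contributes 2 + 1 · -1 = 1
  Term 2 contributes 8 + 2 · -1 = 6
  Term 3 contributes -1 + 3 · -1 = -4
  Term 4 contributes -5 + 4 · -1 = -9
p(-1) = ⊕ of these = min[-4, 1, 6, -4, -9] = -9.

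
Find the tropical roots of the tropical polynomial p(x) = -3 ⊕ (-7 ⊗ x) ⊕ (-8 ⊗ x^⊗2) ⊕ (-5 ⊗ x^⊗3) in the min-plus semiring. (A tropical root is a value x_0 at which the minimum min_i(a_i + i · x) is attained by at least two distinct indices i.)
Roots: {-3, 1, 4}

Each tropical root is a break point of the lower envelope of the lines y = a_i + i · x (there are 4 lines, with slopes 0, 1, ..., 3). Only the lines that attain the minimum somewhere contribute to roots; other lines are dominated. Here the surviving (envelope) indices are i = 3, i = 2, i = 1, i = 0.
Intersections between consecutive envelope lines give the roots: for adjacent envelope indices i < j the intersection is x = (a_i − a_j) / (j − i). Reading off the sorted break points: {-3, 1, 4}.
Verification: at each break x_0, at least two indices attain the minimum of min_i(a_i + i · x_0).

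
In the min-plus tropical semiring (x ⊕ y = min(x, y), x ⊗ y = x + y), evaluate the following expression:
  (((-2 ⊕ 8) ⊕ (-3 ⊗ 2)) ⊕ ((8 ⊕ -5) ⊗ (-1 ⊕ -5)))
(((-2 ⊕ 8) ⊕ (-3 ⊗ 2)) ⊕ ((8 ⊕ -5) ⊗ (-1 ⊕ -5))) = -10

Expand innermost to outermost. Recall ⊕ takes the minimum of its arguments and ⊗ takes their sum. Working out the expression (((-2 ⊕ 8) ⊕ (-3 ⊗ 2)) ⊕ ((8 ⊕ -5) ⊗ (-1 ⊕ -5))) gives -10.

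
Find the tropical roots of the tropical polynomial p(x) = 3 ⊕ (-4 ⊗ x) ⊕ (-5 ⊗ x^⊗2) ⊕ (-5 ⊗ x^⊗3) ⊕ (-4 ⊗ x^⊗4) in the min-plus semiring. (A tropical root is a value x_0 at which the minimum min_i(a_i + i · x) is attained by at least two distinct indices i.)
Roots: {-1, 0, 1, 7}

Each tropical root is a break point of the lower envelope of the lines y = a_i + i · x (there are 5 lines, with slopes 0, 1, ..., 4). Only the lines that attain the minimum somewhere contribute to roots; other lines are dominated. Here the surviving (envelope) indices are i = 4, i = 3, i = 2, i = 1, i = 0.
Intersections between consecutive envelope lines give the roots: for adjacent envelope indices i < j the intersection is x = (a_i − a_j) / (j − i). Reading off the sorted break points: {-1, 0, 1, 7}.
Verification: at each break x_0, at least two indices attain the minimum of min_i(a_i + i · x_0).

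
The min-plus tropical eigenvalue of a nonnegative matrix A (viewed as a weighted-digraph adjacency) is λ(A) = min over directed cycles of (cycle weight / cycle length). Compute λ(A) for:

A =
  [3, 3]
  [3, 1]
λ(A) = 1

Enumerate directed cycles and compute their means (weight / length). Sample:
  cycle 0 → 0: weight = 3, length = 1, mean = 3/1 ≈ 3.000
  cycle 1 → 1: weight = 1, length = 1, mean = 1/1 ≈ 1.000
  cycle 0 → 1 → 0: weight = 6, length = 2, mean = 6/2 ≈ 3.000
  cycle 1 → 0 → 1: weight = 6, length = 2, mean = 6/2 ≈ 3.000
Minimum mean = 1.000, attained e.g. along the cycle 1 → 1 with weight 1 and length 1. So λ(A) = 1/1 = 1.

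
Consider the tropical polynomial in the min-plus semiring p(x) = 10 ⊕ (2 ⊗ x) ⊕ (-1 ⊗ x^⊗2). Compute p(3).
p(3) = 5

A tropical monomial a ⊗ x^⊗i evaluates to a + i · x. Evaluating each term at x = 3:
  Term 0 contributes 10 + 0 · 3 = 10
  Term 1 contributes 2 + 1 · 3 = 5
  Term 2 contributes -1 + 2 · 3 = 5
p(3) = ⊕ of these = min[10, 5, 5] = 5.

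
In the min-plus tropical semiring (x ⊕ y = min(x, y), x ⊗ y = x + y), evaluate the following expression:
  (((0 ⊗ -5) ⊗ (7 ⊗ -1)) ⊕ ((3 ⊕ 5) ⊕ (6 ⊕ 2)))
(((0 ⊗ -5) ⊗ (7 ⊗ -1)) ⊕ ((3 ⊕ 5) ⊕ (6 ⊕ 2))) = 1

Expand innermost to outermost. Recall ⊕ takes the minimum of its arguments and ⊗ takes their sum. Working out the expression (((0 ⊗ -5) ⊗ (7 ⊗ -1)) ⊕ ((3 ⊕ 5) ⊕ (6 ⊕ 2))) gives 1.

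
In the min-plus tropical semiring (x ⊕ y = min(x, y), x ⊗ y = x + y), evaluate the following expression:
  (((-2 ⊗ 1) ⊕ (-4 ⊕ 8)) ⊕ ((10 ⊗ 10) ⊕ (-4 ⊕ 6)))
(((-2 ⊗ 1) ⊕ (-4 ⊕ 8)) ⊕ ((10 ⊗ 10) ⊕ (-4 ⊕ 6))) = -4

Expand innermost to outermost. Recall ⊕ takes the minimum of its arguments and ⊗ takes their sum. Working out the expression (((-2 ⊗ 1) ⊕ (-4 ⊕ 8)) ⊕ ((10 ⊗ 10) ⊕ (-4 ⊕ 6))) gives -4.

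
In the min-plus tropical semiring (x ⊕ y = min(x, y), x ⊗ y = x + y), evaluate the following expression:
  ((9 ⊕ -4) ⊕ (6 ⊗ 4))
((9 ⊕ -4) ⊕ (6 ⊗ 4)) = -4

Expand innermost to outermost. Recall ⊕ takes the minimum of its arguments and ⊗ takes their sum. Working out the expression ((9 ⊕ -4) ⊕ (6 ⊗ 4)) gives -4.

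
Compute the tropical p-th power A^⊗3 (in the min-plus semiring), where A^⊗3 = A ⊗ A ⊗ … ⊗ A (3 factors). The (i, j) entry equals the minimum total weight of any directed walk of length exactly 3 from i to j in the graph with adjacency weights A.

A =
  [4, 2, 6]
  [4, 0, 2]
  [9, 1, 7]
A^⊗3 =
  [6, 2, 4]
  [4, 0, 2]
  [5, 1, 3]

Each entry (A^⊗3)_ij equals the minimum over all length-3 walks i = v_0 → v_1 → … → v_3 = j of Σ_t A[v_t][v_{t+1}]. For example, for (i, j) = (0, 2) we minimise over 9 possible intermediate vertex sequences; the minimum is 4, attained along the walk 0 → 1 → 1 → 2.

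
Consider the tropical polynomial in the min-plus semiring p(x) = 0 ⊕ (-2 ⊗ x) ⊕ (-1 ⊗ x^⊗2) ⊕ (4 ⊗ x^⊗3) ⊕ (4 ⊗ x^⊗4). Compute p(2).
p(2) = 0

A tropical monomial a ⊗ x^⊗i evaluates to a + i · x. Evaluating each term at x = 2:
  Term 0 contributes 0 + 0 · 2 = 0
  Term 1 contributes -2 + 1 · 2 = 0
  Term 2 contributes -1 + 2 · 2 = 3
  Term 3 contributes 4 + 3 · 2 = 10
  Term 4 contributes 4 + 4 · 2 = 12
p(2) = ⊕ of these = min[0, 0, 3, 10, 12] = 0.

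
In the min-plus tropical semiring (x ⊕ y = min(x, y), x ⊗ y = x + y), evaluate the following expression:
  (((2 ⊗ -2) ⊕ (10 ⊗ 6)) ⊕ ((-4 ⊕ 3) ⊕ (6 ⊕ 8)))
(((2 ⊗ -2) ⊕ (10 ⊗ 6)) ⊕ ((-4 ⊕ 3) ⊕ (6 ⊕ 8))) = -4

Expand innermost to outermost. Recall ⊕ takes the minimum of its arguments and ⊗ takes their sum. Working out the expression (((2 ⊗ -2) ⊕ (10 ⊗ 6)) ⊕ ((-4 ⊕ 3) ⊕ (6 ⊕ 8))) gives -4.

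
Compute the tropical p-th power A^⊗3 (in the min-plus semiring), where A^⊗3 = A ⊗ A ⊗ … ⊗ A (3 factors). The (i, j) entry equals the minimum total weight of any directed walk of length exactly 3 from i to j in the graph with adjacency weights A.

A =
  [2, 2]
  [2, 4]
A^⊗3 =
  [6, 6]
  [6, 6]

Each entry (A^⊗3)_ij equals the minimum over all length-3 walks i = v_0 → v_1 → … → v_3 = j of Σ_t A[v_t][v_{t+1}]. For example, for (i, j) = (0, 1) we minimise over 4 possible intermediate vertex sequences; the minimum is 6, attained along the walk 0 → 0 → 0 → 1.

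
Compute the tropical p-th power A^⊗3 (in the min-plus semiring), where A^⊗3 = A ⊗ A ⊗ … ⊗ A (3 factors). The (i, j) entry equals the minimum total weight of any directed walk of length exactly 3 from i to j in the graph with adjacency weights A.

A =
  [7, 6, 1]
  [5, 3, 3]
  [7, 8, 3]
A^⊗3 =
  [11, 12, 7]
  [11, 9, 9]
  [13, 14, 9]

Each entry (A^⊗3)_ij equals the minimum over all length-3 walks i = v_0 → v_1 → … → v_3 = j of Σ_t A[v_t][v_{t+1}]. For example, for (i, j) = (0, 2) we minimise over 9 possible intermediate vertex sequences; the minimum is 7, attained along the walk 0 → 2 → 2 → 2.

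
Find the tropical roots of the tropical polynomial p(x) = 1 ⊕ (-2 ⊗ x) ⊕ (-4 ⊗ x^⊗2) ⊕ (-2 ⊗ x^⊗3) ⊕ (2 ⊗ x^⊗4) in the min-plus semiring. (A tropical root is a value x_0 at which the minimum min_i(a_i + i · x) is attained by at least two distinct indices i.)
Roots: {-4, -2, 2, 3}

Each tropical root is a break point of the lower envelope of the lines y = a_i + i · x (there are 5 lines, with slopes 0, 1, ..., 4). Only the lines that attain the minimum somewhere contribute to roots; other lines are dominated. Here the surviving (envelope) indices are i = 4, i = 3, i = 2, i = 1, i = 0.
Intersections between consecutive envelope lines give the roots: for adjacent envelope indices i < j the intersection is x = (a_i − a_j) / (j − i). Reading off the sorted break points: {-4, -2, 2, 3}.
Verification: at each break x_0, at least two indices attain the minimum of min_i(a_i + i · x_0).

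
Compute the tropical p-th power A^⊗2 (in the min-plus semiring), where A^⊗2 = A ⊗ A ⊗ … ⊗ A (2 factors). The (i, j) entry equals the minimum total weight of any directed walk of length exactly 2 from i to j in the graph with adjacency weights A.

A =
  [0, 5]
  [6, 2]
A^⊗2 =
  [0, 5]
  [6, 4]

Each entry (A^⊗2)_ij equals the minimum over all length-2 walks i = v_0 → v_1 → … → v_2 = j of Σ_t A[v_t][v_{t+1}]. For example, for (i, j) = (0, 1) we minimise over 2 possible intermediate vertex sequences; the minimum is 5, attained along the walk 0 → 0 → 1.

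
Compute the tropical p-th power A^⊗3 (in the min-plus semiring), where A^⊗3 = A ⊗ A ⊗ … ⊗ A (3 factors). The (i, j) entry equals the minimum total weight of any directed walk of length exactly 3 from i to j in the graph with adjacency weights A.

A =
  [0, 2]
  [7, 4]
A^⊗3 =
  [0, 2]
  [7, 9]

Each entry (A^⊗3)_ij equals the minimum over all length-3 walks i = v_0 → v_1 → … → v_3 = j of Σ_t A[v_t][v_{t+1}]. For example, for (i, j) = (0, 1) we minimise over 4 possible intermediate vertex sequences; the minimum is 2, attained along the walk 0 → 0 → 0 → 1.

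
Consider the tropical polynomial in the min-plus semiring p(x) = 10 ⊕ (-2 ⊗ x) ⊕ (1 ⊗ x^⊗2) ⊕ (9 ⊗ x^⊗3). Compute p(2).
p(2) = 0

A tropical monomial a ⊗ x^⊗i evaluates to a + i · x. Evaluating each term at x = 2:
  Term 0 contributes 10 + 0 · 2 = 10
  Term 1 contributes -2 + 1 · 2 = 0
  Term 2 contributes 1 + 2 · 2 = 5
  Term 3 contributes 9 + 3 · 2 = 15
p(2) = ⊕ of these = min[10, 0, 5, 15] = 0.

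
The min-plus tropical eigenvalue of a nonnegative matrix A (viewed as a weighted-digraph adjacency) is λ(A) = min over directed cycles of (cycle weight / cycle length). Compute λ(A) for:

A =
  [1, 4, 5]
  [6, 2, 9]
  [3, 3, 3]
λ(A) = 1

Enumerate directed cycles and compute their means (weight / length). Sample:
  cycle 0 → 0: weight = 1, length = 1, mean = 1/1 ≈ 1.000
  cycle 1 → 1: weight = 2, length = 1, mean = 2/1 ≈ 2.000
  cycle 2 → 2: weight = 3, length = 1, mean = 3/1 ≈ 3.000
  cycle 0 → 1 → 0: weight = 10, length = 2, mean = 10/2 ≈ 5.000
  cycle 0 → 2 → 0: weight = 8, length = 2, mean = 8/2 ≈ 4.000
  cycle 1 → 0 → 1: weight = 10, length = 2, mean = 10/2 ≈ 5.000
Minimum mean = 1.000, attained e.g. along the cycle 0 → 0 with weight 1 and length 1. So λ(A) = 1/1 = 1.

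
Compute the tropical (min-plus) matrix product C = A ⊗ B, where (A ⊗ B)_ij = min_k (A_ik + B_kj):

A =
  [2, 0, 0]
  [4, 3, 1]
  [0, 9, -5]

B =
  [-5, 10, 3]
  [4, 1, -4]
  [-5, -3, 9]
A ⊗ B =
  [-5, -3, -4]
  [-4, -2, -1]
  [-10, -8, 3]

Apply the min-plus product entry-by-entry:
  C[0][0] = min over k of (A[0][0] + B[0][0] = 2 + -5 = -3, A[0][1] + B[1][0] = 0 + 4 = 4, A[0][2] + B[2][0] = 0 + -5 = -5) = -5 (attained at k = 2)
  C[0][1] = min over k of (A[0][0] + B[0][1] = 2 + 10 = 12, A[0][1] + B[1][1] = 0 + 1 = 1, A[0][2] + B[2][1] = 0 + -3 = -3) = -3 (attained at k = 2)
  C[0][2] = min over k of (A[0][0] + B[0][2] = 2 + 3 = 5, A[0][1] + B[1][2] = 0 + -4 = -4, A[0][2] + B[2][2] = 0 + 9 = 9) = -4 (attained at k = 1)
  C[1][0] = min over k of (A[1][0] + B[0][0] = 4 + -5 = -1, A[1][1] + B[1][0] = 3 + 4 = 7, A[1][2] + B[2][0] = 1 + -5 = -4) = -4 (attained at k = 2)
  C[1][1] = min over k of (A[1][0] + B[0][1] = 4 + 10 = 14, A[1][1] + B[1][1] = 3 + 1 = 4, A[1][2] + B[2][1] = 1 + -3 = -2) = -2 (attained at k = 2)
  C[1][2] = min over k of (A[1][0] + B[0][2] = 4 + 3 = 7, A[1][1] + B[1][2] = 3 + -4 = -1, A[1][2] + B[2][2] = 1 + 9 = 10) = -1 (attained at k = 1)
  C[2][0] = min over k of (A[2][0] + B[0][0] = 0 + -5 = -5, A[2][1] + B[1][0] = 9 + 4 = 13, A[2][2] + B[2][0] = -5 + -5 = -10) = -10 (attained at k = 2)
  C[2][1] = min over k of (A[2][0] + B[0][1] = 0 + 10 = 10, A[2][1] + B[1][1] = 9 + 1 = 10, A[2][2] + B[2][1] = -5 + -3 = -8) = -8 (attained at k = 2)
  C[2][2] = min over k of (A[2][0] + B[0][2] = 0 + 3 = 3, A[2][1] + B[1][2] = 9 + -4 = 5, A[2][2] + B[2][2] = -5 + 9 = 4) = 3 (attained at k = 0)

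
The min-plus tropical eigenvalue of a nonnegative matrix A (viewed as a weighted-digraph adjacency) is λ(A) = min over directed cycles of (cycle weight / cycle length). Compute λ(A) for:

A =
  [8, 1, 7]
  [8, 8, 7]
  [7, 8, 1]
λ(A) = 1

Enumerate directed cycles and compute their means (weight / length). Sample:
  cycle 0 → 0: weight = 8, length = 1, mean = 8/1 ≈ 8.000
  cycle 1 → 1: weight = 8, length = 1, mean = 8/1 ≈ 8.000
  cycle 2 → 2: weight = 1, length = 1, mean = 1/1 ≈ 1.000
  cycle 0 → 1 → 0: weight = 9, length = 2, mean = 9/2 ≈ 4.500
  cycle 0 → 2 → 0: weight = 14, length = 2, mean = 14/2 ≈ 7.000
  cycle 1 → 0 → 1: weight = 9, length = 2, mean = 9/2 ≈ 4.500
Minimum mean = 1.000, attained e.g. along the cycle 2 → 2 with weight 1 and length 1. So λ(A) = 1/1 = 1.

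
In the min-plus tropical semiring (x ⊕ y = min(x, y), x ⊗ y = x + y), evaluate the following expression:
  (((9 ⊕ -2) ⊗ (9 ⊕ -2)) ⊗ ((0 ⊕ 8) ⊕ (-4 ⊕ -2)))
(((9 ⊕ -2) ⊗ (9 ⊕ -2)) ⊗ ((0 ⊕ 8) ⊕ (-4 ⊕ -2))) = -8

Expand innermost to outermost. Recall ⊕ takes the minimum of its arguments and ⊗ takes their sum. Working out the expression (((9 ⊕ -2) ⊗ (9 ⊕ -2)) ⊗ ((0 ⊕ 8) ⊕ (-4 ⊕ -2))) gives -8.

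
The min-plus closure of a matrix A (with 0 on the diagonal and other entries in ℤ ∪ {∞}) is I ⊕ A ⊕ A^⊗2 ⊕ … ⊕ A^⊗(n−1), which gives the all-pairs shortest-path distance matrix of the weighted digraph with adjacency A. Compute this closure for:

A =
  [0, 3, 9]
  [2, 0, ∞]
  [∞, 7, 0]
Closure =
  [0, 3, 9]
  [2, 0, 11]
  [9, 7, 0]

This is the Floyd-Warshall all-pairs shortest-path computation. For each intermediate vertex k = 0, 1, …, 2, update dist[i][j] ← min(dist[i][j], dist[i][k] + dist[k][j]). The final matrix gives, for each (i, j), the minimum total weight of any directed path from i to j (possibly empty when i = j).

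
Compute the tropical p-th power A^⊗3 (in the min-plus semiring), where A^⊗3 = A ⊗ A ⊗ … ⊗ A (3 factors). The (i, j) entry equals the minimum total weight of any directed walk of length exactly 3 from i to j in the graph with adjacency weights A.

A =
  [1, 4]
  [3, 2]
A^⊗3 =
  [3, 6]
  [5, 6]

Each entry (A^⊗3)_ij equals the minimum over all length-3 walks i = v_0 → v_1 → … → v_3 = j of Σ_t A[v_t][v_{t+1}]. For example, for (i, j) = (0, 1) we minimise over 4 possible intermediate vertex sequences; the minimum is 6, attained along the walk 0 → 0 → 0 → 1.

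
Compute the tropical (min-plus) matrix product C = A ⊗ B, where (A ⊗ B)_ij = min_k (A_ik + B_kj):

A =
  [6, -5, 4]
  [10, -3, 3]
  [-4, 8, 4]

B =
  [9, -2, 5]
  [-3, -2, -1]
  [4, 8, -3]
A ⊗ B =
  [-8, -7, -6]
  [-6, -5, -4]
  [5, -6, 1]

Apply the min-plus product entry-by-entry:
  C[0][0] = min over k of (A[0][0] + B[0][0] = 6 + 9 = 15, A[0][1] + B[1][0] = -5 + -3 = -8, A[0][2] + B[2][0] = 4 + 4 = 8) = -8 (attained at k = 1)
  C[0][1] = min over k of (A[0][0] + B[0][1] = 6 + -2 = 4, A[0][1] + B[1][1] = -5 + -2 = -7, A[0][2] + B[2][1] = 4 + 8 = 12) = -7 (attained at k = 1)
  C[0][2] = min over k of (A[0][0] + B[0][2] = 6 + 5 = 11, A[0][1] + B[1][2] = -5 + -1 = -6, A[0][2] + B[2][2] = 4 + -3 = 1) = -6 (attained at k = 1)
  C[1][0] = min over k of (A[1][0] + B[0][0] = 10 + 9 = 19, A[1][1] + B[1][0] = -3 + -3 = -6, A[1][2] + B[2][0] = 3 + 4 = 7) = -6 (attained at k = 1)
  C[1][1] = min over k of (A[1][0] + B[0][1] = 10 + -2 = 8, A[1][1] + B[1][1] = -3 + -2 = -5, A[1][2] + B[2][1] = 3 + 8 = 11) = -5 (attained at k = 1)
  C[1][2] = min over k of (A[1][0] + B[0][2] = 10 + 5 = 15, A[1][1] + B[1][2] = -3 + -1 = -4, A[1][2] + B[2][2] = 3 + -3 = 0) = -4 (attained at k = 1)
  C[2][0] = min over k of (A[2][0] + B[0][0] = -4 + 9 = 5, A[2][1] + B[1][0] = 8 + -3 = 5, A[2][2] + B[2][0] = 4 + 4 = 8) = 5 (attained at k = 0)
  C[2][1] = min over k of (A[2][0] + B[0][1] = -4 + -2 = -6, A[2][1] + B[1][1] = 8 + -2 = 6, A[2][2] + B[2][1] = 4 + 8 = 12) = -6 (attained at k = 0)
  C[2][2] = min over k of (A[2][0] + B[0][2] = -4 + 5 = 1, A[2][1] + B[1][2] = 8 + -1 = 7, A[2][2] + B[2][2] = 4 + -3 = 1) = 1 (attained at k = 0)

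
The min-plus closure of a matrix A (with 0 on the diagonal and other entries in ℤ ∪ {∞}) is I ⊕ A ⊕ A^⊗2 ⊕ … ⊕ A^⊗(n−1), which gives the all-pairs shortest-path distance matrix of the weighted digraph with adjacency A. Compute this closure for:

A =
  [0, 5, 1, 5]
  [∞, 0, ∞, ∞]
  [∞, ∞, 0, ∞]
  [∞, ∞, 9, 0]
Closure =
  [0, 5, 1, 5]
  [∞, 0, ∞, ∞]
  [∞, ∞, 0, ∞]
  [∞, ∞, 9, 0]

This is the Floyd-Warshall all-pairs shortest-path computation. For each intermediate vertex k = 0, 1, …, 3, update dist[i][j] ← min(dist[i][j], dist[i][k] + dist[k][j]). The final matrix gives, for each (i, j), the minimum total weight of any directed path from i to j (possibly empty when i = j).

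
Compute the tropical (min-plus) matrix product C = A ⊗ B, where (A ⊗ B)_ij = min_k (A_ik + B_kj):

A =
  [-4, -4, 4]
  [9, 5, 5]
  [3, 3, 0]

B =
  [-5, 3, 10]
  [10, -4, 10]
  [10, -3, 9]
A ⊗ B =
  [-9, -8, 6]
  [4, 1, 14]
  [-2, -3, 9]

Apply the min-plus product entry-by-entry:
  C[0][0] = min over k of (A[0][0] + B[0][0] = -4 + -5 = -9, A[0][1] + B[1][0] = -4 + 10 = 6, A[0][2] + B[2][0] = 4 + 10 = 14) = -9 (attained at k = 0)
  C[0][1] = min over k of (A[0][0] + B[0][1] = -4 + 3 = -1, A[0][1] + B[1][1] = -4 + -4 = -8, A[0][2] + B[2][1] = 4 + -3 = 1) = -8 (attained at k = 1)
  C[0][2] = min over k of (A[0][0] + B[0][2] = -4 + 10 = 6, A[0][1] + B[1][2] = -4 + 10 = 6, A[0][2] + B[2][2] = 4 + 9 = 13) = 6 (attained at k = 0)
  C[1][0] = min over k of (A[1][0] + B[0][0] = 9 + -5 = 4, A[1][1] + B[1][0] = 5 + 10 = 15, A[1][2] + B[2][0] = 5 + 10 = 15) = 4 (attained at k = 0)
  C[1][1] = min over k of (A[1][0] + B[0][1] = 9 + 3 = 12, A[1][1] + B[1][1] = 5 + -4 = 1, A[1][2] + B[2][1] = 5 + -3 = 2) = 1 (attained at k = 1)
  C[1][2] = min over k of (A[1][0] + B[0][2] = 9 + 10 = 19, A[1][1] + B[1][2] = 5 + 10 = 15, A[1][2] + B[2][2] = 5 + 9 = 14) = 14 (attained at k = 2)
  C[2][0] = min over k of (A[2][0] + B[0][0] = 3 + -5 = -2, A[2][1] + B[1][0] = 3 + 10 = 13, A[2][2] + B[2][0] = 0 + 10 = 10) = -2 (attained at k = 0)
  C[2][1] = min over k of (A[2][0] + B[0][1] = 3 + 3 = 6, A[2][1] + B[1][1] = 3 + -4 = -1, A[2][2] + B[2][1] = 0 + -3 = -3) = -3 (attained at k = 2)
  C[2][2] = min over k of (A[2][0] + B[0][2] = 3 + 10 = 13, A[2][1] + B[1][2] = 3 + 10 = 13, A[2][2] + B[2][2] = 0 + 9 = 9) = 9 (attained at k = 2)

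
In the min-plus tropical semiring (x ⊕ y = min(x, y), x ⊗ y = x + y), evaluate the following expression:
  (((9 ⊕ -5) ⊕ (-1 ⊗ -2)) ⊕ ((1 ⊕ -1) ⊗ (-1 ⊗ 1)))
(((9 ⊕ -5) ⊕ (-1 ⊗ -2)) ⊕ ((1 ⊕ -1) ⊗ (-1 ⊗ 1))) = -5

Expand innermost to outermost. Recall ⊕ takes the minimum of its arguments and ⊗ takes their sum. Working out the expression (((9 ⊕ -5) ⊕ (-1 ⊗ -2)) ⊕ ((1 ⊕ -1) ⊗ (-1 ⊗ 1))) gives -5.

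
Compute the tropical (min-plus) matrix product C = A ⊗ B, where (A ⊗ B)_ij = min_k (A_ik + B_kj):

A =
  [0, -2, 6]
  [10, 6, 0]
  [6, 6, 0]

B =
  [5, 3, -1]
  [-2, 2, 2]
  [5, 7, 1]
A ⊗ B =
  [-4, 0, -1]
  [4, 7, 1]
  [4, 7, 1]

Apply the min-plus product entry-by-entry:
  C[0][0] = min over k of (A[0][0] + B[0][0] = 0 + 5 = 5, A[0][1] + B[1][0] = -2 + -2 = -4, A[0][2] + B[2][0] = 6 + 5 = 11) = -4 (attained at k = 1)
  C[0][1] = min over k of (A[0][0] + B[0][1] = 0 + 3 = 3, A[0][1] + B[1][1] = -2 + 2 = 0, A[0][2] + B[2][1] = 6 + 7 = 13) = 0 (attained at k = 1)
  C[0][2] = min over k of (A[0][0] + B[0][2] = 0 + -1 = -1, A[0][1] + B[1][2] = -2 + 2 = 0, A[0][2] + B[2][2] = 6 + 1 = 7) = -1 (attained at k = 0)
  C[1][0] = min over k of (A[1][0] + B[0][0] = 10 + 5 = 15, A[1][1] + B[1][0] = 6 + -2 = 4, A[1][2] + B[2][0] = 0 + 5 = 5) = 4 (attained at k = 1)
  C[1][1] = min over k of (A[1][0] + B[0][1] = 10 + 3 = 13, A[1][1] + B[1][1] = 6 + 2 = 8, A[1][2] + B[2][1] = 0 + 7 = 7) = 7 (attained at k = 2)
  C[1][2] = min over k of (A[1][0] + B[0][2] = 10 + -1 = 9, A[1][1] + B[1][2] = 6 + 2 = 8, A[1][2] + B[2][2] = 0 + 1 = 1) = 1 (attained at k = 2)
  C[2][0] = min over k of (A[2][0] + B[0][0] = 6 + 5 = 11, A[2][1] + B[1][0] = 6 + -2 = 4, A[2][2] + B[2][0] = 0 + 5 = 5) = 4 (attained at k = 1)
  C[2][1] = min over k of (A[2][0] + B[0][1] = 6 + 3 = 9, A[2][1] + B[1][1] = 6 + 2 = 8, A[2][2] + B[2][1] = 0 + 7 = 7) = 7 (attained at k = 2)
  C[2][2] = min over k of (A[2][0] + B[0][2] = 6 + -1 = 5, A[2][1] + B[1][2] = 6 + 2 = 8, A[2][2] + B[2][2] = 0 + 1 = 1) = 1 (attained at k = 2)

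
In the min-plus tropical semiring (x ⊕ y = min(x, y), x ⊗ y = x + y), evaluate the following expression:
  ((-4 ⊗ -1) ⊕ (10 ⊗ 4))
((-4 ⊗ -1) ⊕ (10 ⊗ 4)) = -5

Expand innermost to outermost. Recall ⊕ takes the minimum of its arguments and ⊗ takes their sum. Working out the expression ((-4 ⊗ -1) ⊕ (10 ⊗ 4)) gives -5.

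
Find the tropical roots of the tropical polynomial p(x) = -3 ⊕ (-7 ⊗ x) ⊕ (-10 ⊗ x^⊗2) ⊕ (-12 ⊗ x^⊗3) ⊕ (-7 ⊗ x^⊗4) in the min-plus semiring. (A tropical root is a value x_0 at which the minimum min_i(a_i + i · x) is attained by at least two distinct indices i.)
Roots: {-5, 2, 3, 4}

Each tropical root is a break point of the lower envelope of the lines y = a_i + i · x (there are 5 lines, with slopes 0, 1, ..., 4). Only the lines that attain the minimum somewhere contribute to roots; other lines are dominated. Here the surviving (envelope) indices are i = 4, i = 3, i = 2, i = 1, i = 0.
Intersections between consecutive envelope lines give the roots: for adjacent envelope indices i < j the intersection is x = (a_i − a_j) / (j − i). Reading off the sorted break points: {-5, 2, 3, 4}.
Verification: at each break x_0, at least two indices attain the minimum of min_i(a_i + i · x_0).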